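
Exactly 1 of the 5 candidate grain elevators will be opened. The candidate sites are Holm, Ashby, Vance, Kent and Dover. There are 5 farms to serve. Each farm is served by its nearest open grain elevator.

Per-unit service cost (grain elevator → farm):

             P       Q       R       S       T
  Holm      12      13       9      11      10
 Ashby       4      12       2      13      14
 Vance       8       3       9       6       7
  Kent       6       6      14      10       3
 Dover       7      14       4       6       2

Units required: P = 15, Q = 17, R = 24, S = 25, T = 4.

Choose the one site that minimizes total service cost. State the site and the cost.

Choose Vance only; total service cost 565.

With exactly 1 open, each farm uses its cheapest among the chosen.
{Vance}: P→Vance 8·15=120, Q→Vance 3·17=51, R→Vance 9·24=216, S→Vance 6·25=150, T→Vance 7·4=28. Service cost 565.
{Dover}: service cost 597
{Ashby}: service cost 693
Among all 5 size-1 choices, {Vance} is lowest.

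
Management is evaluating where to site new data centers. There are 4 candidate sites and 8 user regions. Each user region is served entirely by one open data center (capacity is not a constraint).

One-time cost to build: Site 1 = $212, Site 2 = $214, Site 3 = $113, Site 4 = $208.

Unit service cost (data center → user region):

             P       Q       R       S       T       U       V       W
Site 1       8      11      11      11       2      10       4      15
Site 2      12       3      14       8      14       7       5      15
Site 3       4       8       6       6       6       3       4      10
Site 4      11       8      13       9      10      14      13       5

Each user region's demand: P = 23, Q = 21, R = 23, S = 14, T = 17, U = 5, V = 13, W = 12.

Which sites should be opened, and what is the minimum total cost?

For any fixed open set, each user region goes to its cheapest open site; total = fixed + service.
{Site 3}: P→Site 3 4·23=92, Q→Site 3 8·21=168, R→Site 3 6·23=138, S→Site 3 6·14=84, T→Site 3 6·17=102, U→Site 3 3·5=15, V→Site 3 4·13=52, W→Site 3 10·12=120. Service 771; fixed 113; total 884.
{Site 2, Site 3}: service 666 + fixed 327 = 993
{Site 1, Site 3}: P→Site 3 4·23=92, Q→Site 3 8·21=168, R→Site 3 6·23=138, S→Site 3 6·14=84, T→Site 1 2·17=34, U→Site 3 3·5=15, V→Site 1 4·13=52, W→Site 3 10·12=120. Service 703; fixed 325; total 1028.
{Site 1, Site 2, Site 3, Site 4}: service 538 + fixed 747 = 1285
(All 15 nonempty subsets were checked; Site 3 only is lowest.)

Open Site 3 only; minimum total cost 884.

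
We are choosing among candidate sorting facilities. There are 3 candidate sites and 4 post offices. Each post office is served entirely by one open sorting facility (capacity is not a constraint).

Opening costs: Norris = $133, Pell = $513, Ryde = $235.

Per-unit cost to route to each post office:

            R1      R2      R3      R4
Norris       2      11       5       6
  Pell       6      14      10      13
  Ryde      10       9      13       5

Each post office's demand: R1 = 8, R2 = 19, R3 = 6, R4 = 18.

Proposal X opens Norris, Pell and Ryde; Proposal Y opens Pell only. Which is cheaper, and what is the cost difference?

Proposal Y is cheaper by 67.

Proposal X: {Norris, Pell, Ryde}: R1→Norris 2·8=16, R2→Ryde 9·19=171, R3→Norris 5·6=30, R4→Ryde 5·18=90. Service 307; fixed 881; total 1188.
Proposal Y: {Pell}: R1→Pell 6·8=48, R2→Pell 14·19=266, R3→Pell 10·6=60, R4→Pell 13·18=234. Service 608; fixed 513; total 1121.
Difference: |1188 − 1121| = 67.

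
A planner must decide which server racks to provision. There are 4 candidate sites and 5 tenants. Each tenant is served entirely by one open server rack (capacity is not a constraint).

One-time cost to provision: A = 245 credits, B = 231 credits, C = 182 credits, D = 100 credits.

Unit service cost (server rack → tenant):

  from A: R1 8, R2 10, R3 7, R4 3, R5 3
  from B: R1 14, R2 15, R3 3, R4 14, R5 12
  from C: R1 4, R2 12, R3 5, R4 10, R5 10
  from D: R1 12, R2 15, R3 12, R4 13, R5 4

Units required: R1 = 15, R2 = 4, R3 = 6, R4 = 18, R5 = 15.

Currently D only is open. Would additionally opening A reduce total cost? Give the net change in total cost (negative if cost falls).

Yes — net change −60 (cost falls by 60).

Current service cost with {D}: 606.
Adding A: each tenant re-picks its cheapest; new service cost 301, saving 305.
Extra fixed cost: 245. Net change = 245 − 305 = -60.
(Totals: 706 → 646.)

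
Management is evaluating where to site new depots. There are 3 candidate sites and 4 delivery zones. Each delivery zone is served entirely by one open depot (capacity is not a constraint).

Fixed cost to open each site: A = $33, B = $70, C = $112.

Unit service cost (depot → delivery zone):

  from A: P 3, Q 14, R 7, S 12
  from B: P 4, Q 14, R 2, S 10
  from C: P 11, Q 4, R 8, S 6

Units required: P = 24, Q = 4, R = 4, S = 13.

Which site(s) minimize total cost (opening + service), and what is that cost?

For any fixed open set, each delivery zone goes to its cheapest open site; total = fixed + service.
{A, C}: P→A 3·24=72, Q→C 4·4=16, R→A 7·4=28, S→C 6·13=78. Service 194; fixed 145; total 339.
{A}: P→A 3·24=72, Q→A 14·4=56, R→A 7·4=28, S→A 12·13=156. Service 312; fixed 33; total 345.
{B}: P→B 4·24=96, Q→B 14·4=56, R→B 2·4=8, S→B 10·13=130. Service 290; fixed 70; total 360.
{A, B, C}: P→A 3·24=72, Q→C 4·4=16, R→B 2·4=8, S→C 6·13=78. Service 174; fixed 215; total 389.
No other subset beats 339.

Open A and C; minimum total cost 339.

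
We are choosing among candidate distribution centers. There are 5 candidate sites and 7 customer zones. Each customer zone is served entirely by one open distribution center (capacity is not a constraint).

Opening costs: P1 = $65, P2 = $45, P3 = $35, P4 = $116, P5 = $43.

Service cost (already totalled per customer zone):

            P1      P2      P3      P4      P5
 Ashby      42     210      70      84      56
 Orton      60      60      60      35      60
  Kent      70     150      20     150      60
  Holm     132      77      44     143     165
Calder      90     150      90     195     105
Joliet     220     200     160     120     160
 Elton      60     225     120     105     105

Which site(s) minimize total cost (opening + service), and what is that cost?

Open P1 and P3; minimum total cost 576.

For any fixed open set, each customer zone goes to its cheapest open site; total = fixed + service.
{P1, P3}: Ashby→P1 42, Orton→P1 60, Kent→P3 20, Holm→P3 44, Calder→P1 90, Joliet→P3 160, Elton→P1 60. Service 476; fixed 100; total 576.
{P3}: Ashby→P3 70, Orton→P3 60, Kent→P3 20, Holm→P3 44, Calder→P3 90, Joliet→P3 160, Elton→P3 120. Service 564; fixed 35; total 599.
{P3, P5}: Ashby→P5 56, Orton→P3 60, Kent→P3 20, Holm→P3 44, Calder→P3 90, Joliet→P3 160, Elton→P5 105. Service 535; fixed 78; total 613.
{P1, P2, P3, P4, P5}: service 411 + fixed 304 = 715
No other subset beats 576.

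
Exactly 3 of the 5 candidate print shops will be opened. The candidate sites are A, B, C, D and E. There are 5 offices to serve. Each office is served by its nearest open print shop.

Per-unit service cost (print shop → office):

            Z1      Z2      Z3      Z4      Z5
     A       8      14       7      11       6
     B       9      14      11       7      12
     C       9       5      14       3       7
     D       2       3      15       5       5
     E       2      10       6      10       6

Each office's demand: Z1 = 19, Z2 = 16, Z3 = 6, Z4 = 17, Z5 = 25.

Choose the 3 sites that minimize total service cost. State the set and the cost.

Choose C, D and E; total service cost 298.

With exactly 3 open, each office uses its cheapest among the chosen.
{C, D, E}: Z1→D 2·19=38, Z2→D 3·16=48, Z3→E 6·6=36, Z4→C 3·17=51, Z5→D 5·25=125. Service cost 298.
{A, C, D}: service cost 304
{B, C, D}: service cost 328
Among all 10 size-3 choices, {C, D, E} is lowest.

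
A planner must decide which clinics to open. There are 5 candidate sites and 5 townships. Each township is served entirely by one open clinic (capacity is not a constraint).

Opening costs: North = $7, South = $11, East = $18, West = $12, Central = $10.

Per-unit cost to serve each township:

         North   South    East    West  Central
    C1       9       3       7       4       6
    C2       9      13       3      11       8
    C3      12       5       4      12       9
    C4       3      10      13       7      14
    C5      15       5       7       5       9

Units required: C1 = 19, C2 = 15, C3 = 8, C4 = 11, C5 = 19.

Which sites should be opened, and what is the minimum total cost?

Open North, South and East; minimum total cost 298.

For any fixed open set, each township goes to its cheapest open site; total = fixed + service.
{North, South, East}: C1→South 3·19=57, C2→East 3·15=45, C3→East 4·8=32, C4→North 3·11=33, C5→South 5·19=95. Service 262; fixed 36; total 298.
{North, South, East, Central}: service 262 + fixed 46 = 308
{North, South, East, West}: C1→South 3·19=57, C2→East 3·15=45, C3→East 4·8=32, C4→North 3·11=33, C5→South 5·19=95. Service 262; fixed 48; total 310.
{North, South, East, West, Central}: C1→South 3·19=57, C2→East 3·15=45, C3→East 4·8=32, C4→North 3·11=33, C5→South 5·19=95. Service 262; fixed 58; total 320.
No other subset beats 298.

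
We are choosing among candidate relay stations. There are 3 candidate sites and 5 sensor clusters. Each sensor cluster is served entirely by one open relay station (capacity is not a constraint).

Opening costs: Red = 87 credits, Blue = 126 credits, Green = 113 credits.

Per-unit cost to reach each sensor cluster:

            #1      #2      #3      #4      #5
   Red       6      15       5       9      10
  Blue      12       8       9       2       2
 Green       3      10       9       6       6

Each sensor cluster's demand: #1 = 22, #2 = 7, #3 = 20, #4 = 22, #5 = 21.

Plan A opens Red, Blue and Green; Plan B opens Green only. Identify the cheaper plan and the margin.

Plan A: {Red, Blue, Green}: #1→Green 3·22=66, #2→Blue 8·7=56, #3→Red 5·20=100, #4→Blue 2·22=44, #5→Blue 2·21=42. Service 308; fixed 326; total 634.
Plan B: {Green}: #1→Green 3·22=66, #2→Green 10·7=70, #3→Green 9·20=180, #4→Green 6·22=132, #5→Green 6·21=126. Service 574; fixed 113; total 687.
Difference: |634 − 687| = 53.

Plan A is cheaper by 53.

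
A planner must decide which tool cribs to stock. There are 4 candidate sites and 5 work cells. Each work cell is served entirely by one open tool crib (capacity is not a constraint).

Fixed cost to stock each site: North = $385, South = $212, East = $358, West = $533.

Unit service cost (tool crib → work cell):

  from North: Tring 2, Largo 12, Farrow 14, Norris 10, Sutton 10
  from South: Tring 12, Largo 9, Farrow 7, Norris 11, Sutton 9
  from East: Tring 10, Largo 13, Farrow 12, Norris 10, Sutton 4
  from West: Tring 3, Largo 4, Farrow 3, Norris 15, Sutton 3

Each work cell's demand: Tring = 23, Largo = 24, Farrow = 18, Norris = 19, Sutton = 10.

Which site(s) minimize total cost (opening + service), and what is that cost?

Open West only; minimum total cost 1067.

For any fixed open set, each work cell goes to its cheapest open site; total = fixed + service.
{West}: Tring→West 3·23=69, Largo→West 4·24=96, Farrow→West 3·18=54, Norris→West 15·19=285, Sutton→West 3·10=30. Service 534; fixed 533; total 1067.
{South}: service 917 + fixed 212 = 1129
{South, West}: Tring→West 3·23=69, Largo→West 4·24=96, Farrow→West 3·18=54, Norris→South 11·19=209, Sutton→West 3·10=30. Service 458; fixed 745; total 1203.
{North, South, East, West}: Tring→North 2·23=46, Largo→West 4·24=96, Farrow→West 3·18=54, Norris→North 10·19=190, Sutton→West 3·10=30. Service 416; fixed 1488; total 1904.
(All 15 nonempty subsets were checked; West only is lowest.)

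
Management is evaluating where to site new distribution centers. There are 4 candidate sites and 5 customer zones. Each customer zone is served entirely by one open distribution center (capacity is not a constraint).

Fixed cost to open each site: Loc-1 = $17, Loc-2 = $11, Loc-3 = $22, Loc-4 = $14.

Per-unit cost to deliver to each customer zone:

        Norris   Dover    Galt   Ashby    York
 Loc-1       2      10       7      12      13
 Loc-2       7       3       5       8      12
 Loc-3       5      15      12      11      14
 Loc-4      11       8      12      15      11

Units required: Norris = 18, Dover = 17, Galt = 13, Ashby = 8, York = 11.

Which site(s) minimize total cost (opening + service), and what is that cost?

Open Loc-1 and Loc-2; minimum total cost 376.

For any fixed open set, each customer zone goes to its cheapest open site; total = fixed + service.
{Loc-1, Loc-2}: Norris→Loc-1 2·18=36, Dover→Loc-2 3·17=51, Galt→Loc-2 5·13=65, Ashby→Loc-2 8·8=64, York→Loc-2 12·11=132. Service 348; fixed 28; total 376.
{Loc-1, Loc-2, Loc-4}: service 337 + fixed 42 = 379
{Loc-1, Loc-2, Loc-3}: service 348 + fixed 50 = 398
{Loc-1, Loc-2, Loc-3, Loc-4}: service 337 + fixed 64 = 401
(All 15 nonempty subsets were checked; Loc-1 and Loc-2 is lowest.)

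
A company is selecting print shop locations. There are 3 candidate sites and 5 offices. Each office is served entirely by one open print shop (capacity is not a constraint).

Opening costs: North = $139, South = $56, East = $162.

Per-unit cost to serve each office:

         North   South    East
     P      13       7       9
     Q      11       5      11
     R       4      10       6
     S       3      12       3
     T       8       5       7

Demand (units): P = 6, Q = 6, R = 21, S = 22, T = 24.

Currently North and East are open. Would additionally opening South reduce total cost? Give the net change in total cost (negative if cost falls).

Current service cost with {North, East}: 438.
Adding South: each office re-picks its cheapest; new service cost 342, saving 96.
Extra fixed cost: 56. Net change = 56 − 96 = -40.
(Totals: 739 → 699.)

Yes — net change −40 (cost falls by 40).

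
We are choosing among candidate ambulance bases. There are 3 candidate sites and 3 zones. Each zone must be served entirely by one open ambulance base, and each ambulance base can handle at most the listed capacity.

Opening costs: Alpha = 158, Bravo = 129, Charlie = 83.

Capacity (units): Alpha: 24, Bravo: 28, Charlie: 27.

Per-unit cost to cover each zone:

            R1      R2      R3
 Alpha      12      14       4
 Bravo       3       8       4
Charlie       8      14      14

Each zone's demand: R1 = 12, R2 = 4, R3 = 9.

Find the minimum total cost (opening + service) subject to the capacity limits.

Open {Bravo}: R1→Bravo 3·12=36, R2→Bravo 8·4=32, R3→Bravo 4·9=36.
Loads: Bravo carries 25/28. Service 104; fixed 129; total 233.
Next best feasible plan costs 316.

Minimum total cost: 233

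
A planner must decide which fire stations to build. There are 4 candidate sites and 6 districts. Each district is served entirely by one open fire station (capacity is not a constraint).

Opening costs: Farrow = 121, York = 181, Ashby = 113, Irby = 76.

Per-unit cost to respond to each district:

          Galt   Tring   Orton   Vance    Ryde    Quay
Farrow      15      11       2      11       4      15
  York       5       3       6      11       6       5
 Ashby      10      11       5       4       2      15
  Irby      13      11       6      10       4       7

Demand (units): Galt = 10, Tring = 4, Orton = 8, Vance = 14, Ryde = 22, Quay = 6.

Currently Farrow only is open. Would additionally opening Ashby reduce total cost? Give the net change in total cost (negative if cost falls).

Yes — net change −79 (cost falls by 79).

Current service cost with {Farrow}: 542.
Adding Ashby: each district re-picks its cheapest; new service cost 350, saving 192.
Extra fixed cost: 113. Net change = 113 − 192 = -79.
(Totals: 663 → 584.)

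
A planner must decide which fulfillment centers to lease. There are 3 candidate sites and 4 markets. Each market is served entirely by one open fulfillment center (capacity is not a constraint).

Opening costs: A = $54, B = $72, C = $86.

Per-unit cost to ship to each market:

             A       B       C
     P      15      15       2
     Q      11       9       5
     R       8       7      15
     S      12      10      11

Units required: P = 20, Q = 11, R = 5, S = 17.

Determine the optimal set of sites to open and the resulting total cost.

For any fixed open set, each market goes to its cheapest open site; total = fixed + service.
{C}: P→C 2·20=40, Q→C 5·11=55, R→C 15·5=75, S→C 11·17=187. Service 357; fixed 86; total 443.
{B, C}: P→C 2·20=40, Q→C 5·11=55, R→B 7·5=35, S→B 10·17=170. Service 300; fixed 158; total 458.
{A, C}: P→C 2·20=40, Q→C 5·11=55, R→A 8·5=40, S→C 11·17=187. Service 322; fixed 140; total 462.
{A, B, C}: P→C 2·20=40, Q→C 5·11=55, R→B 7·5=35, S→B 10·17=170. Service 300; fixed 212; total 512.
No other subset beats 443.

Open C only; minimum total cost 443.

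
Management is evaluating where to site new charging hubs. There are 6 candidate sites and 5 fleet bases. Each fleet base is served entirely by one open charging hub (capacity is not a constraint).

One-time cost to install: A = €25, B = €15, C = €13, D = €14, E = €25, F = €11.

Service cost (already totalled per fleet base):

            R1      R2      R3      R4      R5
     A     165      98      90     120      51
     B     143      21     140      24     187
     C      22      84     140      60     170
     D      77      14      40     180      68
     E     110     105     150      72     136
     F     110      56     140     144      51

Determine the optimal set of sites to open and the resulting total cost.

For any fixed open set, each fleet base goes to its cheapest open site; total = fixed + service.
{B, C, D, F}: R1→C 22, R2→D 14, R3→D 40, R4→B 24, R5→F 51. Service 151; fixed 53; total 204.
{B, C, D}: service 168 + fixed 42 = 210
{A, B, C, D}: R1→C 22, R2→D 14, R3→D 40, R4→B 24, R5→A 51. Service 151; fixed 67; total 218.
{A, B, C, D, E, F}: R1→C 22, R2→D 14, R3→D 40, R4→B 24, R5→A 51. Service 151; fixed 103; total 254.
No other subset beats 204.

Open B, C, D and F; minimum total cost 204.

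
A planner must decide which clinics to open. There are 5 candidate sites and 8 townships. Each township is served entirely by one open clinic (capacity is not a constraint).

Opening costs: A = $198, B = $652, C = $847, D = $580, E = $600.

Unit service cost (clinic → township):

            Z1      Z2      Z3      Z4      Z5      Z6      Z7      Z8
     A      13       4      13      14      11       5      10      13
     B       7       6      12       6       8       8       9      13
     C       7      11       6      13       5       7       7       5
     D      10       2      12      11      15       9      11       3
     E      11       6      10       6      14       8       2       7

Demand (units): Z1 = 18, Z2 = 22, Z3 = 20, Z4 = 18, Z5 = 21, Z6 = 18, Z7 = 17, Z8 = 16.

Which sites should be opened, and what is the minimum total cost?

Open A only; minimum total cost 1731.

For any fixed open set, each township goes to its cheapest open site; total = fixed + service.
{A}: Z1→A 13·18=234, Z2→A 4·22=88, Z3→A 13·20=260, Z4→A 14·18=252, Z5→A 11·21=231, Z6→A 5·18=90, Z7→A 10·17=170, Z8→A 13·16=208. Service 1533; fixed 198; total 1731.
{E}: Z1→E 11·18=198, Z2→E 6·22=132, Z3→E 10·20=200, Z4→E 6·18=108, Z5→E 14·21=294, Z6→E 8·18=144, Z7→E 2·17=34, Z8→E 7·16=112. Service 1222; fixed 600; total 1822.
{A, E}: service 1061 + fixed 798 = 1859
{A, B, C, D, E}: service 675 + fixed 2877 = 3552
No other subset beats 1731.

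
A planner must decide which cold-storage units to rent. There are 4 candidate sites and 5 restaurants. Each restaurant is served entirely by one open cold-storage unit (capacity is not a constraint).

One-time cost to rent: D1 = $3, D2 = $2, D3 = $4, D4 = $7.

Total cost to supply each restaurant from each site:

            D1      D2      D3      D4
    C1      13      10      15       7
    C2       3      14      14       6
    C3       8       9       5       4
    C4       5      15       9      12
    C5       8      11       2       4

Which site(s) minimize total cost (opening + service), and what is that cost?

Open D1 and D4; minimum total cost 33.

For any fixed open set, each restaurant goes to its cheapest open site; total = fixed + service.
{D1, D4}: C1→D4 7, C2→D1 3, C3→D4 4, C4→D1 5, C5→D4 4. Service 23; fixed 10; total 33.
{D1, D2, D3}: service 25 + fixed 9 = 34
{D1, D2, D4}: service 23 + fixed 12 = 35
{D1, D2, D3, D4}: service 21 + fixed 16 = 37
No other subset beats 33.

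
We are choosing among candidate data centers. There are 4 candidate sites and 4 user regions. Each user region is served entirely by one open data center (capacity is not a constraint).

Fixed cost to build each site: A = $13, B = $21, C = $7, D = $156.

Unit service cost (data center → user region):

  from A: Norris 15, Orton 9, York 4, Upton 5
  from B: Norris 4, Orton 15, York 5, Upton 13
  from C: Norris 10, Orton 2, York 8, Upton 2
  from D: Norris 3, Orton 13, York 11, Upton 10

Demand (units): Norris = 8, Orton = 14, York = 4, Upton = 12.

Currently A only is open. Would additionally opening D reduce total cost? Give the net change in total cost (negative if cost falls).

No — net change +60 (cost rises by 60).

Current service cost with {A}: 322.
Adding D: each user region re-picks its cheapest; new service cost 226, saving 96.
Extra fixed cost: 156. Net change = 156 − 96 = 60.
(Totals: 335 → 395.)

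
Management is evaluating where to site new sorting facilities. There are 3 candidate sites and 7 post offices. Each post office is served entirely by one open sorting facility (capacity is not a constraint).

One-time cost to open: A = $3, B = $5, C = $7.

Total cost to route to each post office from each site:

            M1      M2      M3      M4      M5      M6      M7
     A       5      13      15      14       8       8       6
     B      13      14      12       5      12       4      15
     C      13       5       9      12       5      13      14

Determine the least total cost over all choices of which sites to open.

For any fixed open set, each post office goes to its cheapest open site; total = fixed + service.
{A, B, C}: M1→A 5, M2→C 5, M3→C 9, M4→B 5, M5→C 5, M6→B 4, M7→A 6. Service 39; fixed 15; total 54.
{A, C}: M1→A 5, M2→C 5, M3→C 9, M4→C 12, M5→C 5, M6→A 8, M7→A 6. Service 50; fixed 10; total 60.
{A, B}: M1→A 5, M2→A 13, M3→B 12, M4→B 5, M5→A 8, M6→B 4, M7→A 6. Service 53; fixed 8; total 61.
{A}: service 69 + fixed 3 = 72
No other subset beats 54.

Minimum total cost: 54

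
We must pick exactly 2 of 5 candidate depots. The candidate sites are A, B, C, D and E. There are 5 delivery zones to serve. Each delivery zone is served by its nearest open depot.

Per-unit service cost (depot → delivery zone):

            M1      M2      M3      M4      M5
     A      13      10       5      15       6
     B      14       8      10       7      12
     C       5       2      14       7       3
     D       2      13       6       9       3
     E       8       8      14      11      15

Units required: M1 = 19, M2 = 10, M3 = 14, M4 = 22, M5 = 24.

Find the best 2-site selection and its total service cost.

With exactly 2 open, each delivery zone uses its cheapest among the chosen.
{C, D}: M1→D 2·19=38, M2→C 2·10=20, M3→D 6·14=84, M4→C 7·22=154, M5→C 3·24=72. Service cost 368.
{A, C}: service cost 411
{B, D}: service cost 428
Among all 10 size-2 choices, {C, D} is lowest.

Choose C and D; total service cost 368.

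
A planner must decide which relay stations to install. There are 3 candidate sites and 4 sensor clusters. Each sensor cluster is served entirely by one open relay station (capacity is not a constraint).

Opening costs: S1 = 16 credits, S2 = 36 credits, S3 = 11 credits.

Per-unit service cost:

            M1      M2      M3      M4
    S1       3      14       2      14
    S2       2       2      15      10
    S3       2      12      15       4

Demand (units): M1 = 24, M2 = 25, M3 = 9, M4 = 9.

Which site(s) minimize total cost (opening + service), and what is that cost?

Open S1, S2 and S3; minimum total cost 215.

For any fixed open set, each sensor cluster goes to its cheapest open site; total = fixed + service.
{S1, S2, S3}: M1→S2 2·24=48, M2→S2 2·25=50, M3→S1 2·9=18, M4→S3 4·9=36. Service 152; fixed 63; total 215.
{S1, S2}: service 206 + fixed 52 = 258
{S2, S3}: service 269 + fixed 47 = 316
{S3}: M1→S3 2·24=48, M2→S3 12·25=300, M3→S3 15·9=135, M4→S3 4·9=36. Service 519; fixed 11; total 530.
No other subset beats 215.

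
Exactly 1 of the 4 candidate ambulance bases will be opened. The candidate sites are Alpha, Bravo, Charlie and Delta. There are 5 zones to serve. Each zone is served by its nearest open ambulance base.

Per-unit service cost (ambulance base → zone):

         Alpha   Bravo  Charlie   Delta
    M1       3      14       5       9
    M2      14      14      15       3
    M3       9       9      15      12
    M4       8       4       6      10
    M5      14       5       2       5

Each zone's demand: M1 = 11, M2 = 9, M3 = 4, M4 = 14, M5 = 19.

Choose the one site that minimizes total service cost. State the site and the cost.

Choose Charlie only; total service cost 372.

With exactly 1 open, each zone uses its cheapest among the chosen.
{Charlie}: M1→Charlie 5·11=55, M2→Charlie 15·9=135, M3→Charlie 15·4=60, M4→Charlie 6·14=84, M5→Charlie 2·19=38. Service cost 372.
{Delta}: service cost 409
{Bravo}: service cost 467
Among all 4 size-1 choices, {Charlie} is lowest.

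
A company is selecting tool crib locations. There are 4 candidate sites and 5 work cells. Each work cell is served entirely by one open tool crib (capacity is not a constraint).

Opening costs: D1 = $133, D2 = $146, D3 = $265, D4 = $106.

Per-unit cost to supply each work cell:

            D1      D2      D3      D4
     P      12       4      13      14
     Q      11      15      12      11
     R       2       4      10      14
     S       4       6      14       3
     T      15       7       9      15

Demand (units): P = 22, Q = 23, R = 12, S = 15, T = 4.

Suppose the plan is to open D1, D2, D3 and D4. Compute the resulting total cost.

Total cost: 1088

Each work cell is assigned to its cheapest site among the open ones.
{D1, D2, D3, D4}: P→D2 4·22=88, Q→D1 11·23=253, R→D1 2·12=24, S→D4 3·15=45, T→D2 7·4=28. Service 438; fixed 650; total 1088.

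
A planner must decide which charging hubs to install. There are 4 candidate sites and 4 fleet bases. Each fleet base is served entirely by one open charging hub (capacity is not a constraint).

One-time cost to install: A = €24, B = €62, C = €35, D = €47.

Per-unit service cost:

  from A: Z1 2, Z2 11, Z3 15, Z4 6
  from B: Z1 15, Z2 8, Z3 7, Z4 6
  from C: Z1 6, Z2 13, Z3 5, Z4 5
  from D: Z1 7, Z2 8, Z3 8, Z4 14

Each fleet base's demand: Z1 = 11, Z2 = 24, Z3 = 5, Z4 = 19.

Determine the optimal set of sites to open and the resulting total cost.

For any fixed open set, each fleet base goes to its cheapest open site; total = fixed + service.
{A, D}: Z1→A 2·11=22, Z2→D 8·24=192, Z3→D 8·5=40, Z4→A 6·19=114. Service 368; fixed 71; total 439.
{A, C, D}: service 334 + fixed 106 = 440
{A, B}: service 363 + fixed 86 = 449
{A, B, C, D}: Z1→A 2·11=22, Z2→B 8·24=192, Z3→C 5·5=25, Z4→C 5·19=95. Service 334; fixed 168; total 502.
(All 15 nonempty subsets were checked; A and D is lowest.)

Open A and D; minimum total cost 439.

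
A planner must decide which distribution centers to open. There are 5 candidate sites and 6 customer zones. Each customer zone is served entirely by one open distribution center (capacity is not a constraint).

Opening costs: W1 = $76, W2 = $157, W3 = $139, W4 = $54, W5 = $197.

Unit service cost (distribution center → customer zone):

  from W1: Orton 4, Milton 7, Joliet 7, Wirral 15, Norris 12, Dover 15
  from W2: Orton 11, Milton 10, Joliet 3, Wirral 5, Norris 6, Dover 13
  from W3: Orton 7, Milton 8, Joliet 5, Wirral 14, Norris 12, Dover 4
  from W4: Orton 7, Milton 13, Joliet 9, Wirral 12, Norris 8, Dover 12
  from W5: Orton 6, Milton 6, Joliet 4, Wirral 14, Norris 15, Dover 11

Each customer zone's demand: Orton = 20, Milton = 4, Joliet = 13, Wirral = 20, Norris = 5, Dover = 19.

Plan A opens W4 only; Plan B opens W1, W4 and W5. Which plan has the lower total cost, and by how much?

Plan A: {W4}: Orton→W4 7·20=140, Milton→W4 13·4=52, Joliet→W4 9·13=117, Wirral→W4 12·20=240, Norris→W4 8·5=40, Dover→W4 12·19=228. Service 817; fixed 54; total 871.
Plan B: {W1, W4, W5}: Orton→W1 4·20=80, Milton→W5 6·4=24, Joliet→W5 4·13=52, Wirral→W4 12·20=240, Norris→W4 8·5=40, Dover→W5 11·19=209. Service 645; fixed 327; total 972.
Difference: |871 − 972| = 101.

Plan A is cheaper by 101.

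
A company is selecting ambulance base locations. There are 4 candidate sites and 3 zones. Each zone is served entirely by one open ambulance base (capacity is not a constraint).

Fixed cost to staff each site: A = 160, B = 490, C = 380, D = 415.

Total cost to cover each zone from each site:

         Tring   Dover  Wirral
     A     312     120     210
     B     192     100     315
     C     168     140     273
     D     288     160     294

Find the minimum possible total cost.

Minimum total cost: 802

For any fixed open set, each zone goes to its cheapest open site; total = fixed + service.
{A}: Tring→A 312, Dover→A 120, Wirral→A 210. Service 642; fixed 160; total 802.
{C}: service 581 + fixed 380 = 961
{A, C}: service 498 + fixed 540 = 1038
{A, B, C, D}: Tring→C 168, Dover→B 100, Wirral→A 210. Service 478; fixed 1445; total 1923.
No other subset beats 802.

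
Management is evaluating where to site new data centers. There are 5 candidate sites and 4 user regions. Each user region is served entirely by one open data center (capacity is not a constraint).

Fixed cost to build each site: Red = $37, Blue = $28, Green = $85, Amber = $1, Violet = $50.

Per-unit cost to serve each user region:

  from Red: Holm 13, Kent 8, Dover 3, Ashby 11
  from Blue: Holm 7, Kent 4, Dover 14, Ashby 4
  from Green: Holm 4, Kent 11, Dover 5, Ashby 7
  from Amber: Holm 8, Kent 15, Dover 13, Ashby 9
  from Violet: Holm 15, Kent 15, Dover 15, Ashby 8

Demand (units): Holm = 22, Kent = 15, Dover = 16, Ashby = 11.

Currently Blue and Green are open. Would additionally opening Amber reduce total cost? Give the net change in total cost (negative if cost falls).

Current service cost with {Blue, Green}: 272.
Adding Amber: each user region re-picks its cheapest; new service cost 272, saving 0.
Extra fixed cost: 1. Net change = 1 − 0 = 1.
(Totals: 385 → 386.)

No — net change +1 (cost rises by 1).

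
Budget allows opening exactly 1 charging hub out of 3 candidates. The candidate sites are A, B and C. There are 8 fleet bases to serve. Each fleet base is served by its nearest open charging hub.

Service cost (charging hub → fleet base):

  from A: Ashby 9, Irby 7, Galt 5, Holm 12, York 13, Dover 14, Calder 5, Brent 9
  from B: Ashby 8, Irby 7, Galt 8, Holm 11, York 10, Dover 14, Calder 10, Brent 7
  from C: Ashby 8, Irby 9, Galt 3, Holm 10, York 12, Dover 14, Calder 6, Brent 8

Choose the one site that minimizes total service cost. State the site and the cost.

Choose C only; total service cost 70.

With exactly 1 open, each fleet base uses its cheapest among the chosen.
{C}: Ashby→C 8, Irby→C 9, Galt→C 3, Holm→C 10, York→C 12, Dover→C 14, Calder→C 6, Brent→C 8. Service cost 70.
{A}: service cost 74
{B}: service cost 75
Among all 3 size-1 choices, {C} is lowest.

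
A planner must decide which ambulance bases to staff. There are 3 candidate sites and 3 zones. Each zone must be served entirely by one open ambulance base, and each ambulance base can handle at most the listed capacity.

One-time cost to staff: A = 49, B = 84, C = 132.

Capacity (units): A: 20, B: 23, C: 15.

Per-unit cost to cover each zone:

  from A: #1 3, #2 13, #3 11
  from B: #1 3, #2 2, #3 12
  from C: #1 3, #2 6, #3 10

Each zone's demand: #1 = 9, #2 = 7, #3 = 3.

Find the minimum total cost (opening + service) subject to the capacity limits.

Minimum total cost: 161

Open {B}: #1→B 3·9=27, #2→B 2·7=14, #3→B 12·3=36.
Loads: B carries 19/23. Service 77; fixed 84; total 161.
Next best feasible plan costs 200.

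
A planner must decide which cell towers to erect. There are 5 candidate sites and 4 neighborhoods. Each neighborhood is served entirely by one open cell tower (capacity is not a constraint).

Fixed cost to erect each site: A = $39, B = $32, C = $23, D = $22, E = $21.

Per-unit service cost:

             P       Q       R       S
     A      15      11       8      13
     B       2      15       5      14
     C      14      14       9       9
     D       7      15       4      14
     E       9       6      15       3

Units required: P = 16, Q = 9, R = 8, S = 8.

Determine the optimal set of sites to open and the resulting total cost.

For any fixed open set, each neighborhood goes to its cheapest open site; total = fixed + service.
{B, E}: P→B 2·16=32, Q→E 6·9=54, R→B 5·8=40, S→E 3·8=24. Service 150; fixed 53; total 203.
{B, D, E}: service 142 + fixed 75 = 217
{B, C, E}: P→B 2·16=32, Q→E 6·9=54, R→B 5·8=40, S→E 3·8=24. Service 150; fixed 76; total 226.
{A, B, C, D, E}: service 142 + fixed 137 = 279
No other subset beats 203.

Open B and E; minimum total cost 203.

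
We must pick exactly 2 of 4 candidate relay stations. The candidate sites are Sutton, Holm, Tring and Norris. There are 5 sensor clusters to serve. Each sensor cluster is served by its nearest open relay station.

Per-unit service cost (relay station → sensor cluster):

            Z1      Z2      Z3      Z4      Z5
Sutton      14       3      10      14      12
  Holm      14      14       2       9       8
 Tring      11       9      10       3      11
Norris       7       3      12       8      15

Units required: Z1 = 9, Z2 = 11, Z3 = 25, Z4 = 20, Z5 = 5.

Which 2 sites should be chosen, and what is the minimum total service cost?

With exactly 2 open, each sensor cluster uses its cheapest among the chosen.
{Holm, Norris}: Z1→Norris 7·9=63, Z2→Norris 3·11=33, Z3→Holm 2·25=50, Z4→Norris 8·20=160, Z5→Holm 8·5=40. Service cost 346.
{Holm, Tring}: service cost 348
{Sutton, Holm}: service cost 429
Among all 6 size-2 choices, {Holm, Norris} is lowest.

Choose Holm and Norris; total service cost 346.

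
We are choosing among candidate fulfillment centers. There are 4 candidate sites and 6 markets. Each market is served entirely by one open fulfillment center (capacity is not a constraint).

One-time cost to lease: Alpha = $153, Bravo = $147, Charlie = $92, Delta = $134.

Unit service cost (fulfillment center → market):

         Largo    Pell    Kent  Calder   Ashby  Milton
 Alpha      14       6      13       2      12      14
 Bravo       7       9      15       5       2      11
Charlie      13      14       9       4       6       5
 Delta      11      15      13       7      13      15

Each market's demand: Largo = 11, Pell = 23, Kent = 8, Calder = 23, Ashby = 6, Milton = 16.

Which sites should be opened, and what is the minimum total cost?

Open Alpha and Charlie; minimum total cost 760.

For any fixed open set, each market goes to its cheapest open site; total = fixed + service.
{Alpha, Charlie}: Largo→Charlie 13·11=143, Pell→Alpha 6·23=138, Kent→Charlie 9·8=72, Calder→Alpha 2·23=46, Ashby→Charlie 6·6=36, Milton→Charlie 5·16=80. Service 515; fixed 245; total 760.
{Bravo, Charlie}: service 540 + fixed 239 = 779
{Alpha, Bravo, Charlie}: service 425 + fixed 392 = 817
{Alpha, Bravo, Charlie, Delta}: service 425 + fixed 526 = 951
No other subset beats 760.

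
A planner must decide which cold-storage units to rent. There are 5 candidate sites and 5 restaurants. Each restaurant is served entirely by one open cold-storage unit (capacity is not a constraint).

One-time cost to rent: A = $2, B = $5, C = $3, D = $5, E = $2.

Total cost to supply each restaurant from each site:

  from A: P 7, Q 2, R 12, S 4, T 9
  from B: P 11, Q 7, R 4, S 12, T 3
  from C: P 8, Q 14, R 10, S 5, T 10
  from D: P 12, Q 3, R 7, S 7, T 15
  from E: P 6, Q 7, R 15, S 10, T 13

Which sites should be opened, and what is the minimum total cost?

Open A and B; minimum total cost 27.

For any fixed open set, each restaurant goes to its cheapest open site; total = fixed + service.
{A, B}: P→A 7, Q→A 2, R→B 4, S→A 4, T→B 3. Service 20; fixed 7; total 27.
{A, B, E}: P→E 6, Q→A 2, R→B 4, S→A 4, T→B 3. Service 19; fixed 9; total 28.
{A, B, C}: service 20 + fixed 10 = 30
{A, B, C, D, E}: P→E 6, Q→A 2, R→B 4, S→A 4, T→B 3. Service 19; fixed 17; total 36.
No other subset beats 27.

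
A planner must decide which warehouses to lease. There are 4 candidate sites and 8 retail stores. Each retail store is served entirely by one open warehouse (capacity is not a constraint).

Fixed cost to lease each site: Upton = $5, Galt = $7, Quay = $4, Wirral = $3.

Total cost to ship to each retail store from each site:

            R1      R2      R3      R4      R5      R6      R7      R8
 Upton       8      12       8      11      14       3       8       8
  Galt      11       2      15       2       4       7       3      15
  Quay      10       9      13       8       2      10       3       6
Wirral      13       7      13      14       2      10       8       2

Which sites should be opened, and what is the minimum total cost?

For any fixed open set, each retail store goes to its cheapest open site; total = fixed + service.
{Upton, Galt, Wirral}: R1→Upton 8, R2→Galt 2, R3→Upton 8, R4→Galt 2, R5→Wirral 2, R6→Upton 3, R7→Galt 3, R8→Wirral 2. Service 30; fixed 15; total 45.
{Upton, Galt, Quay, Wirral}: service 30 + fixed 19 = 49
{Upton, Galt}: service 38 + fixed 12 = 50
{Wirral}: R1→Wirral 13, R2→Wirral 7, R3→Wirral 13, R4→Wirral 14, R5→Wirral 2, R6→Wirral 10, R7→Wirral 8, R8→Wirral 2. Service 69; fixed 3; total 72.
(All 15 nonempty subsets were checked; Upton, Galt and Wirral is lowest.)

Open Upton, Galt and Wirral; minimum total cost 45.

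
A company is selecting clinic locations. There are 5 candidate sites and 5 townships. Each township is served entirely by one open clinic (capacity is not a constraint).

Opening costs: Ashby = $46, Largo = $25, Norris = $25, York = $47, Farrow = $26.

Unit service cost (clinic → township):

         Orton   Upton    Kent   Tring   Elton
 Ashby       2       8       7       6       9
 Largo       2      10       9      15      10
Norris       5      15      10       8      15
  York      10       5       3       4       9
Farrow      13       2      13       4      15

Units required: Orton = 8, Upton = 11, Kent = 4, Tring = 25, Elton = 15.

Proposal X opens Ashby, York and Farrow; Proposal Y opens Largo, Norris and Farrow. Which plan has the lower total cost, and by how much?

Proposal X: {Ashby, York, Farrow}: Orton→Ashby 2·8=16, Upton→Farrow 2·11=22, Kent→York 3·4=12, Tring→York 4·25=100, Elton→Ashby 9·15=135. Service 285; fixed 119; total 404.
Proposal Y: {Largo, Norris, Farrow}: Orton→Largo 2·8=16, Upton→Farrow 2·11=22, Kent→Largo 9·4=36, Tring→Farrow 4·25=100, Elton→Largo 10·15=150. Service 324; fixed 76; total 400.
Difference: |404 − 400| = 4.

Proposal Y is cheaper by 4.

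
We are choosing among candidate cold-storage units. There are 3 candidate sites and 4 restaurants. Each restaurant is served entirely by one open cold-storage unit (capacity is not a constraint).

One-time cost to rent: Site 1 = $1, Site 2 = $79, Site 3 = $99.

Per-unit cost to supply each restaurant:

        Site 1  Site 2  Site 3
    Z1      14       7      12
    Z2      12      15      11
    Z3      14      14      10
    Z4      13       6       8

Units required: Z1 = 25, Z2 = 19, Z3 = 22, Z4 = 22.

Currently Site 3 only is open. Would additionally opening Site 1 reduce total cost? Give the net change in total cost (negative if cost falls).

Current service cost with {Site 3}: 905.
Adding Site 1: each restaurant re-picks its cheapest; new service cost 905, saving 0.
Extra fixed cost: 1. Net change = 1 − 0 = 1.
(Totals: 1004 → 1005.)

No — net change +1 (cost rises by 1).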